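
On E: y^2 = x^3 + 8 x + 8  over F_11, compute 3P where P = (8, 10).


k = 3 = 11_2 (binary, LSB first: 11)
Double-and-add from P = (8, 10):
  bit 0 = 1: acc = O + (8, 10) = (8, 10)
  bit 1 = 1: acc = (8, 10) + (7, 0) = (8, 1)

3P = (8, 1)


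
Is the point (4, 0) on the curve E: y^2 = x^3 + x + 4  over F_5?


Check whether y^2 = x^3 + 1 x + 4 (mod 5) for (x, y) = (4, 0).
LHS: y^2 = 0^2 mod 5 = 0
RHS: x^3 + 1 x + 4 = 4^3 + 1*4 + 4 mod 5 = 2
LHS != RHS

No, not on the curve


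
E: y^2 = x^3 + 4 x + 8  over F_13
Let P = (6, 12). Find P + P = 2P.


Doubling: s = (3 x1^2 + a) / (2 y1)
s = (3*6^2 + 4) / (2*12) mod 13 = 9
x3 = s^2 - 2 x1 mod 13 = 9^2 - 2*6 = 4
y3 = s (x1 - x3) - y1 mod 13 = 9 * (6 - 4) - 12 = 6

2P = (4, 6)


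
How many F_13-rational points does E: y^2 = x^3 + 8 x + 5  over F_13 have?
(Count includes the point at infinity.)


For each x in F_13, count y with y^2 = x^3 + 8 x + 5 mod 13:
  x = 1: RHS = 1, y in [1, 12]  -> 2 point(s)
  x = 2: RHS = 3, y in [4, 9]  -> 2 point(s)
  x = 3: RHS = 4, y in [2, 11]  -> 2 point(s)
  x = 4: RHS = 10, y in [6, 7]  -> 2 point(s)
  x = 5: RHS = 1, y in [1, 12]  -> 2 point(s)
  x = 6: RHS = 9, y in [3, 10]  -> 2 point(s)
  x = 7: RHS = 1, y in [1, 12]  -> 2 point(s)
  x = 8: RHS = 9, y in [3, 10]  -> 2 point(s)
  x = 9: RHS = 0, y in [0]  -> 1 point(s)
  x = 12: RHS = 9, y in [3, 10]  -> 2 point(s)
Affine points: 19. Add the point at infinity: total = 20.

#E(F_13) = 20


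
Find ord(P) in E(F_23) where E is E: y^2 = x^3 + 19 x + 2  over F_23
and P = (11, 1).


Compute successive multiples of P until we hit O:
  1P = (11, 1)
  2P = (4, 2)
  3P = (16, 3)
  4P = (21, 18)
  5P = (7, 15)
  6P = (0, 18)
  7P = (18, 14)
  8P = (12, 7)
  ... (continuing to 22P)
  22P = O

ord(P) = 22


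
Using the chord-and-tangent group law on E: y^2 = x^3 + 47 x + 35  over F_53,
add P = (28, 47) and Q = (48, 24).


P != Q, so use the chord formula.
s = (y2 - y1) / (x2 - x1) = (30) / (20) mod 53 = 28
x3 = s^2 - x1 - x2 mod 53 = 28^2 - 28 - 48 = 19
y3 = s (x1 - x3) - y1 mod 53 = 28 * (28 - 19) - 47 = 46

P + Q = (19, 46)


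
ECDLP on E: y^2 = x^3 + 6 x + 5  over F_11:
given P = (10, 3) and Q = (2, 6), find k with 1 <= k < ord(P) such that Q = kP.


Enumerate multiples of P until we hit Q = (2, 6):
  1P = (10, 3)
  2P = (7, 7)
  3P = (8, 9)
  4P = (2, 6)
Match found at i = 4.

k = 4


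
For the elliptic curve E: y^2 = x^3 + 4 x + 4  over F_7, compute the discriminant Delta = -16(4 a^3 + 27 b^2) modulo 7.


4 a^3 + 27 b^2 = 4*4^3 + 27*4^2 = 256 + 432 = 688
Delta = -16 * (688) = -11008
Delta mod 7 = 3

Delta = 3 (mod 7)


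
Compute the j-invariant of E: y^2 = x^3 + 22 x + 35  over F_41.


Delta = -16(4 a^3 + 27 b^2) mod 41 = 17
-1728 * (4 a)^3 = -1728 * (4*22)^3 mod 41 = 16
j = 16 * 17^(-1) mod 41 = 13

j = 13 (mod 41)


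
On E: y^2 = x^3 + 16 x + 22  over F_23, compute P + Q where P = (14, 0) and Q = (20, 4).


P != Q, so use the chord formula.
s = (y2 - y1) / (x2 - x1) = (4) / (6) mod 23 = 16
x3 = s^2 - x1 - x2 mod 23 = 16^2 - 14 - 20 = 15
y3 = s (x1 - x3) - y1 mod 23 = 16 * (14 - 15) - 0 = 7

P + Q = (15, 7)


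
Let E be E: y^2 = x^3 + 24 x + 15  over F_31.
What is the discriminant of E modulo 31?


4 a^3 + 27 b^2 = 4*24^3 + 27*15^2 = 55296 + 6075 = 61371
Delta = -16 * (61371) = -981936
Delta mod 31 = 20

Delta = 20 (mod 31)


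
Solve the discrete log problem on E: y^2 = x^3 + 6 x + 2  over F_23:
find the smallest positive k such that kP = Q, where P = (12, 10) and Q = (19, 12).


Enumerate multiples of P until we hit Q = (19, 12):
  1P = (12, 10)
  2P = (17, 7)
  3P = (10, 21)
  4P = (14, 1)
  5P = (0, 5)
  6P = (19, 12)
Match found at i = 6.

k = 6


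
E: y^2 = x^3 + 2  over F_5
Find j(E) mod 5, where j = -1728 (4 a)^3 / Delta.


Delta = -16(4 a^3 + 27 b^2) mod 5 = 2
-1728 * (4 a)^3 = -1728 * (4*0)^3 mod 5 = 0
j = 0 * 2^(-1) mod 5 = 0

j = 0 (mod 5)


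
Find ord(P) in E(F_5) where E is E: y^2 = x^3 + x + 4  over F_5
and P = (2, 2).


Compute successive multiples of P until we hit O:
  1P = (2, 2)
  2P = (0, 2)
  3P = (3, 3)
  4P = (1, 4)
  5P = (1, 1)
  6P = (3, 2)
  7P = (0, 3)
  8P = (2, 3)
  ... (continuing to 9P)
  9P = O

ord(P) = 9


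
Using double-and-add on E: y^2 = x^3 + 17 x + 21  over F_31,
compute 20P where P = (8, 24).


k = 20 = 10100_2 (binary, LSB first: 00101)
Double-and-add from P = (8, 24):
  bit 0 = 0: acc unchanged = O
  bit 1 = 0: acc unchanged = O
  bit 2 = 1: acc = O + (22, 21) = (22, 21)
  bit 3 = 0: acc unchanged = (22, 21)
  bit 4 = 1: acc = (22, 21) + (26, 11) = (28, 25)

20P = (28, 25)


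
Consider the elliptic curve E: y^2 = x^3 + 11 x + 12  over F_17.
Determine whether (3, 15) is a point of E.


Check whether y^2 = x^3 + 11 x + 12 (mod 17) for (x, y) = (3, 15).
LHS: y^2 = 15^2 mod 17 = 4
RHS: x^3 + 11 x + 12 = 3^3 + 11*3 + 12 mod 17 = 4
LHS = RHS

Yes, on the curve


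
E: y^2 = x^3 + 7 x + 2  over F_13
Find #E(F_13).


For each x in F_13, count y with y^2 = x^3 + 7 x + 2 mod 13:
  x = 1: RHS = 10, y in [6, 7]  -> 2 point(s)
  x = 4: RHS = 3, y in [4, 9]  -> 2 point(s)
  x = 6: RHS = 0, y in [0]  -> 1 point(s)
  x = 7: RHS = 4, y in [2, 11]  -> 2 point(s)
  x = 9: RHS = 1, y in [1, 12]  -> 2 point(s)
Affine points: 9. Add the point at infinity: total = 10.

#E(F_13) = 10


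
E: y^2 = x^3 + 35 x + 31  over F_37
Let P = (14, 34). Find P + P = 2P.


Doubling: s = (3 x1^2 + a) / (2 y1)
s = (3*14^2 + 35) / (2*34) mod 37 = 1
x3 = s^2 - 2 x1 mod 37 = 1^2 - 2*14 = 10
y3 = s (x1 - x3) - y1 mod 37 = 1 * (14 - 10) - 34 = 7

2P = (10, 7)


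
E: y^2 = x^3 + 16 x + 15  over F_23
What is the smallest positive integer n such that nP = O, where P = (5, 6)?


Compute successive multiples of P until we hit O:
  1P = (5, 6)
  2P = (17, 18)
  3P = (2, 20)
  4P = (2, 3)
  5P = (17, 5)
  6P = (5, 17)
  7P = O

ord(P) = 7


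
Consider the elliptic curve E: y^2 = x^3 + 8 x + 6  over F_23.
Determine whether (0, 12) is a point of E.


Check whether y^2 = x^3 + 8 x + 6 (mod 23) for (x, y) = (0, 12).
LHS: y^2 = 12^2 mod 23 = 6
RHS: x^3 + 8 x + 6 = 0^3 + 8*0 + 6 mod 23 = 6
LHS = RHS

Yes, on the curve


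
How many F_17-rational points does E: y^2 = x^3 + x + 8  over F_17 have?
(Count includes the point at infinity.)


For each x in F_17, count y with y^2 = x^3 + 1 x + 8 mod 17:
  x = 0: RHS = 8, y in [5, 12]  -> 2 point(s)
  x = 2: RHS = 1, y in [1, 16]  -> 2 point(s)
  x = 3: RHS = 4, y in [2, 15]  -> 2 point(s)
  x = 4: RHS = 8, y in [5, 12]  -> 2 point(s)
  x = 5: RHS = 2, y in [6, 11]  -> 2 point(s)
  x = 6: RHS = 9, y in [3, 14]  -> 2 point(s)
  x = 7: RHS = 1, y in [1, 16]  -> 2 point(s)
  x = 8: RHS = 1, y in [1, 16]  -> 2 point(s)
  x = 9: RHS = 15, y in [7, 10]  -> 2 point(s)
  x = 10: RHS = 15, y in [7, 10]  -> 2 point(s)
  x = 13: RHS = 8, y in [5, 12]  -> 2 point(s)
  x = 15: RHS = 15, y in [7, 10]  -> 2 point(s)
Affine points: 24. Add the point at infinity: total = 25.

#E(F_17) = 25


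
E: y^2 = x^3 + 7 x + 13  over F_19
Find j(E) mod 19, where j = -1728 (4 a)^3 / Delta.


Delta = -16(4 a^3 + 27 b^2) mod 19 = 2
-1728 * (4 a)^3 = -1728 * (4*7)^3 mod 19 = 7
j = 7 * 2^(-1) mod 19 = 13

j = 13 (mod 19)


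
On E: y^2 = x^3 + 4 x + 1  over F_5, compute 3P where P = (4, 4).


k = 3 = 11_2 (binary, LSB first: 11)
Double-and-add from P = (4, 4):
  bit 0 = 1: acc = O + (4, 4) = (4, 4)
  bit 1 = 1: acc = (4, 4) + (3, 0) = (4, 1)

3P = (4, 1)


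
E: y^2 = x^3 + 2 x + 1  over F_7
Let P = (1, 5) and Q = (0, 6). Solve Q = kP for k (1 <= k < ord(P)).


Enumerate multiples of P until we hit Q = (0, 6):
  1P = (1, 5)
  2P = (0, 6)
Match found at i = 2.

k = 2


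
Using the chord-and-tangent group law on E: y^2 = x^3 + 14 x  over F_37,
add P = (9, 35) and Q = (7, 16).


P != Q, so use the chord formula.
s = (y2 - y1) / (x2 - x1) = (18) / (35) mod 37 = 28
x3 = s^2 - x1 - x2 mod 37 = 28^2 - 9 - 7 = 28
y3 = s (x1 - x3) - y1 mod 37 = 28 * (9 - 28) - 35 = 25

P + Q = (28, 25)


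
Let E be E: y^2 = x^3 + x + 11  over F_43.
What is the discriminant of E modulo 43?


4 a^3 + 27 b^2 = 4*1^3 + 27*11^2 = 4 + 3267 = 3271
Delta = -16 * (3271) = -52336
Delta mod 43 = 38

Delta = 38 (mod 43)


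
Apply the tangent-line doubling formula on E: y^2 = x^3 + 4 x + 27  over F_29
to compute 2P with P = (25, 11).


Doubling: s = (3 x1^2 + a) / (2 y1)
s = (3*25^2 + 4) / (2*11) mod 29 = 5
x3 = s^2 - 2 x1 mod 29 = 5^2 - 2*25 = 4
y3 = s (x1 - x3) - y1 mod 29 = 5 * (25 - 4) - 11 = 7

2P = (4, 7)


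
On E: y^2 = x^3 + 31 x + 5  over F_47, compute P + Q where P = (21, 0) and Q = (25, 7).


P != Q, so use the chord formula.
s = (y2 - y1) / (x2 - x1) = (7) / (4) mod 47 = 37
x3 = s^2 - x1 - x2 mod 47 = 37^2 - 21 - 25 = 7
y3 = s (x1 - x3) - y1 mod 47 = 37 * (21 - 7) - 0 = 1

P + Q = (7, 1)


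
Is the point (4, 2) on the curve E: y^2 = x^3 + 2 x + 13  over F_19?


Check whether y^2 = x^3 + 2 x + 13 (mod 19) for (x, y) = (4, 2).
LHS: y^2 = 2^2 mod 19 = 4
RHS: x^3 + 2 x + 13 = 4^3 + 2*4 + 13 mod 19 = 9
LHS != RHS

No, not on the curve


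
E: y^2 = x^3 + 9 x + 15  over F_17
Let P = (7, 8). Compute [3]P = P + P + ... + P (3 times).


k = 3 = 11_2 (binary, LSB first: 11)
Double-and-add from P = (7, 8):
  bit 0 = 1: acc = O + (7, 8) = (7, 8)
  bit 1 = 1: acc = (7, 8) + (12, 7) = (13, 0)

3P = (13, 0)


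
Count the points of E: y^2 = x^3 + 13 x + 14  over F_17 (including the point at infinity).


For each x in F_17, count y with y^2 = x^3 + 13 x + 14 mod 17:
  x = 5: RHS = 0, y in [0]  -> 1 point(s)
  x = 6: RHS = 2, y in [6, 11]  -> 2 point(s)
  x = 8: RHS = 1, y in [1, 16]  -> 2 point(s)
  x = 11: RHS = 9, y in [3, 14]  -> 2 point(s)
  x = 13: RHS = 0, y in [0]  -> 1 point(s)
  x = 14: RHS = 16, y in [4, 13]  -> 2 point(s)
  x = 16: RHS = 0, y in [0]  -> 1 point(s)
Affine points: 11. Add the point at infinity: total = 12.

#E(F_17) = 12


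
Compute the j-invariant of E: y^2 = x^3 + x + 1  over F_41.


Delta = -16(4 a^3 + 27 b^2) mod 41 = 37
-1728 * (4 a)^3 = -1728 * (4*1)^3 mod 41 = 26
j = 26 * 37^(-1) mod 41 = 14

j = 14 (mod 41)


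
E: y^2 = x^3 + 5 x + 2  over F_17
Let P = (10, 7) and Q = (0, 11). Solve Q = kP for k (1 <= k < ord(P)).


Enumerate multiples of P until we hit Q = (0, 11):
  1P = (10, 7)
  2P = (16, 8)
  3P = (0, 6)
  4P = (15, 1)
  5P = (5, 4)
  6P = (1, 12)
  7P = (4, 1)
  8P = (4, 16)
  9P = (1, 5)
  10P = (5, 13)
  11P = (15, 16)
  12P = (0, 11)
Match found at i = 12.

k = 12


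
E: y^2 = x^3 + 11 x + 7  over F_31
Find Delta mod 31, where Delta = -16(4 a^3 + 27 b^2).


4 a^3 + 27 b^2 = 4*11^3 + 27*7^2 = 5324 + 1323 = 6647
Delta = -16 * (6647) = -106352
Delta mod 31 = 9

Delta = 9 (mod 31)


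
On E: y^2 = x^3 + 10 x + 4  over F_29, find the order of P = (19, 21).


Compute successive multiples of P until we hit O:
  1P = (19, 21)
  2P = (27, 18)
  3P = (28, 15)
  4P = (5, 18)
  5P = (12, 24)
  6P = (26, 11)
  7P = (18, 19)
  8P = (25, 25)
  ... (continuing to 25P)
  25P = O

ord(P) = 25


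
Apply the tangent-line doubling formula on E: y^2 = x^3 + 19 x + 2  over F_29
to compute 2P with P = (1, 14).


Doubling: s = (3 x1^2 + a) / (2 y1)
s = (3*1^2 + 19) / (2*14) mod 29 = 7
x3 = s^2 - 2 x1 mod 29 = 7^2 - 2*1 = 18
y3 = s (x1 - x3) - y1 mod 29 = 7 * (1 - 18) - 14 = 12

2P = (18, 12)


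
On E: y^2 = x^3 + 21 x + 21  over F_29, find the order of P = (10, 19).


Compute successive multiples of P until we hit O:
  1P = (10, 19)
  2P = (18, 5)
  3P = (24, 20)
  4P = (28, 17)
  5P = (15, 17)
  6P = (3, 13)
  7P = (12, 0)
  8P = (3, 16)
  ... (continuing to 14P)
  14P = O

ord(P) = 14


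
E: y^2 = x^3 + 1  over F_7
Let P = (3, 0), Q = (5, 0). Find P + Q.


P != Q, so use the chord formula.
s = (y2 - y1) / (x2 - x1) = (0) / (2) mod 7 = 0
x3 = s^2 - x1 - x2 mod 7 = 0^2 - 3 - 5 = 6
y3 = s (x1 - x3) - y1 mod 7 = 0 * (3 - 6) - 0 = 0

P + Q = (6, 0)


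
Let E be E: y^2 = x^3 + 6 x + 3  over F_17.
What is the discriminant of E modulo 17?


4 a^3 + 27 b^2 = 4*6^3 + 27*3^2 = 864 + 243 = 1107
Delta = -16 * (1107) = -17712
Delta mod 17 = 2

Delta = 2 (mod 17)


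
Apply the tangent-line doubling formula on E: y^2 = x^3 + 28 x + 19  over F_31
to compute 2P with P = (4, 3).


Doubling: s = (3 x1^2 + a) / (2 y1)
s = (3*4^2 + 28) / (2*3) mod 31 = 23
x3 = s^2 - 2 x1 mod 31 = 23^2 - 2*4 = 25
y3 = s (x1 - x3) - y1 mod 31 = 23 * (4 - 25) - 3 = 10

2P = (25, 10)


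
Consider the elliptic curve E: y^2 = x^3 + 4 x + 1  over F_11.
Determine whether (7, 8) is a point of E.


Check whether y^2 = x^3 + 4 x + 1 (mod 11) for (x, y) = (7, 8).
LHS: y^2 = 8^2 mod 11 = 9
RHS: x^3 + 4 x + 1 = 7^3 + 4*7 + 1 mod 11 = 9
LHS = RHS

Yes, on the curve


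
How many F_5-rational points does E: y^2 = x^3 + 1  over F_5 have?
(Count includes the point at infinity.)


For each x in F_5, count y with y^2 = x^3 + 0 x + 1 mod 5:
  x = 0: RHS = 1, y in [1, 4]  -> 2 point(s)
  x = 2: RHS = 4, y in [2, 3]  -> 2 point(s)
  x = 4: RHS = 0, y in [0]  -> 1 point(s)
Affine points: 5. Add the point at infinity: total = 6.

#E(F_5) = 6


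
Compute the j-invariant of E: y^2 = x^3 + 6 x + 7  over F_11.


Delta = -16(4 a^3 + 27 b^2) mod 11 = 10
-1728 * (4 a)^3 = -1728 * (4*6)^3 mod 11 = 3
j = 3 * 10^(-1) mod 11 = 8

j = 8 (mod 11)


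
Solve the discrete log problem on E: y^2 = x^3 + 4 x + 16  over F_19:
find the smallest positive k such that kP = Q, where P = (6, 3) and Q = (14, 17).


Enumerate multiples of P until we hit Q = (14, 17):
  1P = (6, 3)
  2P = (5, 3)
  3P = (8, 16)
  4P = (14, 2)
  5P = (10, 7)
  6P = (4, 18)
  7P = (13, 2)
  8P = (7, 8)
  9P = (12, 5)
  10P = (18, 12)
  11P = (11, 17)
  12P = (3, 13)
  13P = (0, 15)
  14P = (17, 0)
  15P = (0, 4)
  16P = (3, 6)
  17P = (11, 2)
  18P = (18, 7)
  19P = (12, 14)
  20P = (7, 11)
  21P = (13, 17)
  22P = (4, 1)
  23P = (10, 12)
  24P = (14, 17)
Match found at i = 24.

k = 24


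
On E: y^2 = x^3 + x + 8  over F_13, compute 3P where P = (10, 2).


k = 3 = 11_2 (binary, LSB first: 11)
Double-and-add from P = (10, 2):
  bit 0 = 1: acc = O + (10, 2) = (10, 2)
  bit 1 = 1: acc = (10, 2) + (3, 8) = (1, 7)

3P = (1, 7)


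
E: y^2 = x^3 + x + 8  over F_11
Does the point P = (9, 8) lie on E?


Check whether y^2 = x^3 + 1 x + 8 (mod 11) for (x, y) = (9, 8).
LHS: y^2 = 8^2 mod 11 = 9
RHS: x^3 + 1 x + 8 = 9^3 + 1*9 + 8 mod 11 = 9
LHS = RHS

Yes, on the curve


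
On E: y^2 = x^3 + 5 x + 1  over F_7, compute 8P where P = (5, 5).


k = 8 = 1000_2 (binary, LSB first: 0001)
Double-and-add from P = (5, 5):
  bit 0 = 0: acc unchanged = O
  bit 1 = 0: acc unchanged = O
  bit 2 = 0: acc unchanged = O
  bit 3 = 1: acc = O + (5, 2) = (5, 2)

8P = (5, 2)


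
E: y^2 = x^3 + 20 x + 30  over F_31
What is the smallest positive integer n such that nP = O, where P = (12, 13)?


Compute successive multiples of P until we hit O:
  1P = (12, 13)
  2P = (15, 4)
  3P = (13, 21)
  4P = (8, 19)
  5P = (21, 16)
  6P = (5, 10)
  7P = (30, 28)
  8P = (25, 2)
  ... (continuing to 19P)
  19P = O

ord(P) = 19


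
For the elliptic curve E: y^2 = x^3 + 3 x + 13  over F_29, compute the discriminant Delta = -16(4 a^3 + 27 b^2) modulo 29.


4 a^3 + 27 b^2 = 4*3^3 + 27*13^2 = 108 + 4563 = 4671
Delta = -16 * (4671) = -74736
Delta mod 29 = 26

Delta = 26 (mod 29)


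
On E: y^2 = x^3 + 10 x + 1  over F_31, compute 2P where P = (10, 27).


Doubling: s = (3 x1^2 + a) / (2 y1)
s = (3*10^2 + 10) / (2*27) mod 31 = 0
x3 = s^2 - 2 x1 mod 31 = 0^2 - 2*10 = 11
y3 = s (x1 - x3) - y1 mod 31 = 0 * (10 - 11) - 27 = 4

2P = (11, 4)


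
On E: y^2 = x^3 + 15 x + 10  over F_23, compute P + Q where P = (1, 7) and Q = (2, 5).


P != Q, so use the chord formula.
s = (y2 - y1) / (x2 - x1) = (21) / (1) mod 23 = 21
x3 = s^2 - x1 - x2 mod 23 = 21^2 - 1 - 2 = 1
y3 = s (x1 - x3) - y1 mod 23 = 21 * (1 - 1) - 7 = 16

P + Q = (1, 16)


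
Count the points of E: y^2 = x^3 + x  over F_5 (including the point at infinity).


For each x in F_5, count y with y^2 = x^3 + 1 x + 0 mod 5:
  x = 0: RHS = 0, y in [0]  -> 1 point(s)
  x = 2: RHS = 0, y in [0]  -> 1 point(s)
  x = 3: RHS = 0, y in [0]  -> 1 point(s)
Affine points: 3. Add the point at infinity: total = 4.

#E(F_5) = 4


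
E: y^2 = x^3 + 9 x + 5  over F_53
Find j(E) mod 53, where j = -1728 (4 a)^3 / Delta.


Delta = -16(4 a^3 + 27 b^2) mod 53 = 49
-1728 * (4 a)^3 = -1728 * (4*9)^3 mod 53 = 18
j = 18 * 49^(-1) mod 53 = 22

j = 22 (mod 53)


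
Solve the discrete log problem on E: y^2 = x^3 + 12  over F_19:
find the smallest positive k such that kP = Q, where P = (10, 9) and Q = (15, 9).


Enumerate multiples of P until we hit Q = (15, 9):
  1P = (10, 9)
  2P = (15, 9)
Match found at i = 2.

k = 2


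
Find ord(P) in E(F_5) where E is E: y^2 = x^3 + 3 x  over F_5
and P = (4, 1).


Compute successive multiples of P until we hit O:
  1P = (4, 1)
  2P = (1, 3)
  3P = (1, 2)
  4P = (4, 4)
  5P = O

ord(P) = 5


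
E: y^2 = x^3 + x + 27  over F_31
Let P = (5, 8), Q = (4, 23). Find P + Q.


P != Q, so use the chord formula.
s = (y2 - y1) / (x2 - x1) = (15) / (30) mod 31 = 16
x3 = s^2 - x1 - x2 mod 31 = 16^2 - 5 - 4 = 30
y3 = s (x1 - x3) - y1 mod 31 = 16 * (5 - 30) - 8 = 26

P + Q = (30, 26)


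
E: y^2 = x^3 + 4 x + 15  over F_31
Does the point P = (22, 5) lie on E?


Check whether y^2 = x^3 + 4 x + 15 (mod 31) for (x, y) = (22, 5).
LHS: y^2 = 5^2 mod 31 = 25
RHS: x^3 + 4 x + 15 = 22^3 + 4*22 + 15 mod 31 = 25
LHS = RHS

Yes, on the curve


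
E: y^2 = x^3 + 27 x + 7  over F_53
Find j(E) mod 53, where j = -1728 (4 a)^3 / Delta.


Delta = -16(4 a^3 + 27 b^2) mod 53 = 24
-1728 * (4 a)^3 = -1728 * (4*27)^3 mod 53 = 9
j = 9 * 24^(-1) mod 53 = 7

j = 7 (mod 53)


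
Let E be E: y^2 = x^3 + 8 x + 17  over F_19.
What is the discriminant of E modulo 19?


4 a^3 + 27 b^2 = 4*8^3 + 27*17^2 = 2048 + 7803 = 9851
Delta = -16 * (9851) = -157616
Delta mod 19 = 8

Delta = 8 (mod 19)


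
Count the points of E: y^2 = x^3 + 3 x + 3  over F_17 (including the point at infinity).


For each x in F_17, count y with y^2 = x^3 + 3 x + 3 mod 17:
  x = 2: RHS = 0, y in [0]  -> 1 point(s)
  x = 6: RHS = 16, y in [4, 13]  -> 2 point(s)
  x = 10: RHS = 13, y in [8, 9]  -> 2 point(s)
  x = 12: RHS = 16, y in [4, 13]  -> 2 point(s)
  x = 14: RHS = 1, y in [1, 16]  -> 2 point(s)
  x = 16: RHS = 16, y in [4, 13]  -> 2 point(s)
Affine points: 11. Add the point at infinity: total = 12.

#E(F_17) = 12


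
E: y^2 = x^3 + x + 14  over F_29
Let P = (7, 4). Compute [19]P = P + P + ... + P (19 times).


k = 19 = 10011_2 (binary, LSB first: 11001)
Double-and-add from P = (7, 4):
  bit 0 = 1: acc = O + (7, 4) = (7, 4)
  bit 1 = 1: acc = (7, 4) + (2, 16) = (13, 22)
  bit 2 = 0: acc unchanged = (13, 22)
  bit 3 = 0: acc unchanged = (13, 22)
  bit 4 = 1: acc = (13, 22) + (11, 15) = (10, 3)

19P = (10, 3)


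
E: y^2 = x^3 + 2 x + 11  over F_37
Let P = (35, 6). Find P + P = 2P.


Doubling: s = (3 x1^2 + a) / (2 y1)
s = (3*35^2 + 2) / (2*6) mod 37 = 32
x3 = s^2 - 2 x1 mod 37 = 32^2 - 2*35 = 29
y3 = s (x1 - x3) - y1 mod 37 = 32 * (35 - 29) - 6 = 1

2P = (29, 1)


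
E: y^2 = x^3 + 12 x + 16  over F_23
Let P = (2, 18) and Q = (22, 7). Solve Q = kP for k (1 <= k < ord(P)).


Enumerate multiples of P until we hit Q = (22, 7):
  1P = (2, 18)
  2P = (22, 7)
Match found at i = 2.

k = 2


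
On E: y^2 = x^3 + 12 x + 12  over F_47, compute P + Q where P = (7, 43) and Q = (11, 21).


P != Q, so use the chord formula.
s = (y2 - y1) / (x2 - x1) = (25) / (4) mod 47 = 18
x3 = s^2 - x1 - x2 mod 47 = 18^2 - 7 - 11 = 24
y3 = s (x1 - x3) - y1 mod 47 = 18 * (7 - 24) - 43 = 27

P + Q = (24, 27)


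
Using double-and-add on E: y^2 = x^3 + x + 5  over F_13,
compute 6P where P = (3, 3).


k = 6 = 110_2 (binary, LSB first: 011)
Double-and-add from P = (3, 3):
  bit 0 = 0: acc unchanged = O
  bit 1 = 1: acc = O + (10, 12) = (10, 12)
  bit 2 = 1: acc = (10, 12) + (7, 11) = (12, 9)

6P = (12, 9)


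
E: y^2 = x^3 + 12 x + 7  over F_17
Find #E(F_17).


For each x in F_17, count y with y^2 = x^3 + 12 x + 7 mod 17:
  x = 3: RHS = 2, y in [6, 11]  -> 2 point(s)
  x = 4: RHS = 0, y in [0]  -> 1 point(s)
  x = 7: RHS = 9, y in [3, 14]  -> 2 point(s)
  x = 11: RHS = 8, y in [5, 12]  -> 2 point(s)
  x = 12: RHS = 9, y in [3, 14]  -> 2 point(s)
  x = 15: RHS = 9, y in [3, 14]  -> 2 point(s)
Affine points: 11. Add the point at infinity: total = 12.

#E(F_17) = 12


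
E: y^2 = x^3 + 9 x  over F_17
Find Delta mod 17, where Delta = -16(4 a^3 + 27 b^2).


4 a^3 + 27 b^2 = 4*9^3 + 27*0^2 = 2916 + 0 = 2916
Delta = -16 * (2916) = -46656
Delta mod 17 = 9

Delta = 9 (mod 17)


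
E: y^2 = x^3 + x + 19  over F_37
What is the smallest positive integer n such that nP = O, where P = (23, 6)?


Compute successive multiples of P until we hit O:
  1P = (23, 6)
  2P = (35, 34)
  3P = (5, 36)
  4P = (20, 26)
  5P = (22, 12)
  6P = (28, 24)
  7P = (33, 32)
  8P = (7, 6)
  ... (continuing to 17P)
  17P = O

ord(P) = 17


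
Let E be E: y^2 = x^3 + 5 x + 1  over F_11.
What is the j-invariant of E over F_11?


Delta = -16(4 a^3 + 27 b^2) mod 11 = 5
-1728 * (4 a)^3 = -1728 * (4*5)^3 mod 11 = 8
j = 8 * 5^(-1) mod 11 = 6

j = 6 (mod 11)


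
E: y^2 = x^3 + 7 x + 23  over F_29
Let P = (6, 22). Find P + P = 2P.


Doubling: s = (3 x1^2 + a) / (2 y1)
s = (3*6^2 + 7) / (2*22) mod 29 = 27
x3 = s^2 - 2 x1 mod 29 = 27^2 - 2*6 = 21
y3 = s (x1 - x3) - y1 mod 29 = 27 * (6 - 21) - 22 = 8

2P = (21, 8)


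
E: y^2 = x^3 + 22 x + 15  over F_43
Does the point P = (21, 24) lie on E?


Check whether y^2 = x^3 + 22 x + 15 (mod 43) for (x, y) = (21, 24).
LHS: y^2 = 24^2 mod 43 = 17
RHS: x^3 + 22 x + 15 = 21^3 + 22*21 + 15 mod 43 = 20
LHS != RHS

No, not on the curve


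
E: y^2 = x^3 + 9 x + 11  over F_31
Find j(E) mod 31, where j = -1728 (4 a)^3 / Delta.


Delta = -16(4 a^3 + 27 b^2) mod 31 = 24
-1728 * (4 a)^3 = -1728 * (4*9)^3 mod 31 = 8
j = 8 * 24^(-1) mod 31 = 21

j = 21 (mod 31)


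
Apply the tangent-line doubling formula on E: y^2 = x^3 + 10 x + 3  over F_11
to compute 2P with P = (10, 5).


Doubling: s = (3 x1^2 + a) / (2 y1)
s = (3*10^2 + 10) / (2*5) mod 11 = 9
x3 = s^2 - 2 x1 mod 11 = 9^2 - 2*10 = 6
y3 = s (x1 - x3) - y1 mod 11 = 9 * (10 - 6) - 5 = 9

2P = (6, 9)


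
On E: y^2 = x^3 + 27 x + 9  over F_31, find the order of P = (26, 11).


Compute successive multiples of P until we hit O:
  1P = (26, 11)
  2P = (11, 5)
  3P = (14, 0)
  4P = (11, 26)
  5P = (26, 20)
  6P = O

ord(P) = 6


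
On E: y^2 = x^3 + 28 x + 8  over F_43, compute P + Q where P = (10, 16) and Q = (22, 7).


P != Q, so use the chord formula.
s = (y2 - y1) / (x2 - x1) = (34) / (12) mod 43 = 10
x3 = s^2 - x1 - x2 mod 43 = 10^2 - 10 - 22 = 25
y3 = s (x1 - x3) - y1 mod 43 = 10 * (10 - 25) - 16 = 6

P + Q = (25, 6)


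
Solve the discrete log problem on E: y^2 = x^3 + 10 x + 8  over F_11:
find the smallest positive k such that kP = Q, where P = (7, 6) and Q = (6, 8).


Enumerate multiples of P until we hit Q = (6, 8):
  1P = (7, 6)
  2P = (6, 8)
Match found at i = 2.

k = 2


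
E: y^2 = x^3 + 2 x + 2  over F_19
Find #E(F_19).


For each x in F_19, count y with y^2 = x^3 + 2 x + 2 mod 19:
  x = 1: RHS = 5, y in [9, 10]  -> 2 point(s)
  x = 3: RHS = 16, y in [4, 15]  -> 2 point(s)
  x = 4: RHS = 17, y in [6, 13]  -> 2 point(s)
  x = 5: RHS = 4, y in [2, 17]  -> 2 point(s)
  x = 7: RHS = 17, y in [6, 13]  -> 2 point(s)
  x = 8: RHS = 17, y in [6, 13]  -> 2 point(s)
  x = 11: RHS = 6, y in [5, 14]  -> 2 point(s)
  x = 12: RHS = 6, y in [5, 14]  -> 2 point(s)
  x = 14: RHS = 0, y in [0]  -> 1 point(s)
  x = 15: RHS = 6, y in [5, 14]  -> 2 point(s)
  x = 16: RHS = 7, y in [8, 11]  -> 2 point(s)
  x = 17: RHS = 9, y in [3, 16]  -> 2 point(s)
Affine points: 23. Add the point at infinity: total = 24.

#E(F_19) = 24


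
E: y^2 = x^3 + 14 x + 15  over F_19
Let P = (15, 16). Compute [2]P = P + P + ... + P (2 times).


k = 2 = 10_2 (binary, LSB first: 01)
Double-and-add from P = (15, 16):
  bit 0 = 0: acc unchanged = O
  bit 1 = 1: acc = O + (5, 1) = (5, 1)

2P = (5, 1)


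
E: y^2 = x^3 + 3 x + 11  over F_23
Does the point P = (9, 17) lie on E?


Check whether y^2 = x^3 + 3 x + 11 (mod 23) for (x, y) = (9, 17).
LHS: y^2 = 17^2 mod 23 = 13
RHS: x^3 + 3 x + 11 = 9^3 + 3*9 + 11 mod 23 = 8
LHS != RHS

No, not on the curve


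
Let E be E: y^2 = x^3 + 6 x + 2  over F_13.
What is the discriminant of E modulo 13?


4 a^3 + 27 b^2 = 4*6^3 + 27*2^2 = 864 + 108 = 972
Delta = -16 * (972) = -15552
Delta mod 13 = 9

Delta = 9 (mod 13)


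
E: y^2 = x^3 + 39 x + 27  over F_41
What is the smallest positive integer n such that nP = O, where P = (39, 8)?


Compute successive multiples of P until we hit O:
  1P = (39, 8)
  2P = (14, 23)
  3P = (31, 20)
  4P = (4, 1)
  5P = (21, 12)
  6P = (18, 1)
  7P = (16, 27)
  8P = (29, 39)
  ... (continuing to 36P)
  36P = O

ord(P) = 36


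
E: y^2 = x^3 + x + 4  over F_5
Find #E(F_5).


For each x in F_5, count y with y^2 = x^3 + 1 x + 4 mod 5:
  x = 0: RHS = 4, y in [2, 3]  -> 2 point(s)
  x = 1: RHS = 1, y in [1, 4]  -> 2 point(s)
  x = 2: RHS = 4, y in [2, 3]  -> 2 point(s)
  x = 3: RHS = 4, y in [2, 3]  -> 2 point(s)
Affine points: 8. Add the point at infinity: total = 9.

#E(F_5) = 9


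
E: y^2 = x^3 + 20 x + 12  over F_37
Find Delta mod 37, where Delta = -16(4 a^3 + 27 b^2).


4 a^3 + 27 b^2 = 4*20^3 + 27*12^2 = 32000 + 3888 = 35888
Delta = -16 * (35888) = -574208
Delta mod 37 = 32

Delta = 32 (mod 37)


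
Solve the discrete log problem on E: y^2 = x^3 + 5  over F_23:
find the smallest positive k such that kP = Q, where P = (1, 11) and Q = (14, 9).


Enumerate multiples of P until we hit Q = (14, 9):
  1P = (1, 11)
  2P = (7, 7)
  3P = (18, 8)
  4P = (10, 19)
  5P = (2, 6)
  6P = (22, 2)
  7P = (3, 3)
  8P = (12, 10)
  9P = (14, 9)
Match found at i = 9.

k = 9


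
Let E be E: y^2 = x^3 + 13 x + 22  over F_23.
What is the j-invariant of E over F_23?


Delta = -16(4 a^3 + 27 b^2) mod 23 = 19
-1728 * (4 a)^3 = -1728 * (4*13)^3 mod 23 = 19
j = 19 * 19^(-1) mod 23 = 1

j = 1 (mod 23)


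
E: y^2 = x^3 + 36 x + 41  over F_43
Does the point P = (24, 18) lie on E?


Check whether y^2 = x^3 + 36 x + 41 (mod 43) for (x, y) = (24, 18).
LHS: y^2 = 18^2 mod 43 = 23
RHS: x^3 + 36 x + 41 = 24^3 + 36*24 + 41 mod 43 = 23
LHS = RHS

Yes, on the curve


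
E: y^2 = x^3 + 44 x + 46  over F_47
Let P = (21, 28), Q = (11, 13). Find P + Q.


P != Q, so use the chord formula.
s = (y2 - y1) / (x2 - x1) = (32) / (37) mod 47 = 25
x3 = s^2 - x1 - x2 mod 47 = 25^2 - 21 - 11 = 29
y3 = s (x1 - x3) - y1 mod 47 = 25 * (21 - 29) - 28 = 7

P + Q = (29, 7)


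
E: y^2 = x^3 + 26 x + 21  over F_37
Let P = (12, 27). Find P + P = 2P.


Doubling: s = (3 x1^2 + a) / (2 y1)
s = (3*12^2 + 26) / (2*27) mod 37 = 3
x3 = s^2 - 2 x1 mod 37 = 3^2 - 2*12 = 22
y3 = s (x1 - x3) - y1 mod 37 = 3 * (12 - 22) - 27 = 17

2P = (22, 17)


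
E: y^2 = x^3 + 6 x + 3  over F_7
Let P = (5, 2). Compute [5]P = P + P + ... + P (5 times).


k = 5 = 101_2 (binary, LSB first: 101)
Double-and-add from P = (5, 2):
  bit 0 = 1: acc = O + (5, 2) = (5, 2)
  bit 1 = 0: acc unchanged = (5, 2)
  bit 2 = 1: acc = (5, 2) + (5, 2) = (5, 5)

5P = (5, 5)


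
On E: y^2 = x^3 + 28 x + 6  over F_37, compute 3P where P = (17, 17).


k = 3 = 11_2 (binary, LSB first: 11)
Double-and-add from P = (17, 17):
  bit 0 = 1: acc = O + (17, 17) = (17, 17)
  bit 1 = 1: acc = (17, 17) + (29, 11) = (19, 21)

3P = (19, 21)


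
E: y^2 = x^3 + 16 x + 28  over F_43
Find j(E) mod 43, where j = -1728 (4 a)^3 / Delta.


Delta = -16(4 a^3 + 27 b^2) mod 43 = 7
-1728 * (4 a)^3 = -1728 * (4*16)^3 mod 43 = 1
j = 1 * 7^(-1) mod 43 = 37

j = 37 (mod 43)


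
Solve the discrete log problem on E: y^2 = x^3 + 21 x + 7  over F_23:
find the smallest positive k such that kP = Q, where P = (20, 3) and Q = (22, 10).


Enumerate multiples of P until we hit Q = (22, 10):
  1P = (20, 3)
  2P = (1, 11)
  3P = (6, 2)
  4P = (22, 10)
Match found at i = 4.

k = 4


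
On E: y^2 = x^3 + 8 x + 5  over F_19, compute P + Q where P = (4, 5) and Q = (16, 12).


P != Q, so use the chord formula.
s = (y2 - y1) / (x2 - x1) = (7) / (12) mod 19 = 18
x3 = s^2 - x1 - x2 mod 19 = 18^2 - 4 - 16 = 0
y3 = s (x1 - x3) - y1 mod 19 = 18 * (4 - 0) - 5 = 10

P + Q = (0, 10)


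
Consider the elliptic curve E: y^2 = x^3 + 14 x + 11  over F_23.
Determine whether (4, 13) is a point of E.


Check whether y^2 = x^3 + 14 x + 11 (mod 23) for (x, y) = (4, 13).
LHS: y^2 = 13^2 mod 23 = 8
RHS: x^3 + 14 x + 11 = 4^3 + 14*4 + 11 mod 23 = 16
LHS != RHS

No, not on the curve


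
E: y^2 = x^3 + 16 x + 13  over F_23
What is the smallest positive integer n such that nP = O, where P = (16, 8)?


Compute successive multiples of P until we hit O:
  1P = (16, 8)
  2P = (0, 17)
  3P = (11, 5)
  4P = (12, 22)
  5P = (13, 16)
  6P = (19, 0)
  7P = (13, 7)
  8P = (12, 1)
  ... (continuing to 12P)
  12P = O

ord(P) = 12


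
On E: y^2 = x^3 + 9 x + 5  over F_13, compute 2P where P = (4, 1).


Doubling: s = (3 x1^2 + a) / (2 y1)
s = (3*4^2 + 9) / (2*1) mod 13 = 9
x3 = s^2 - 2 x1 mod 13 = 9^2 - 2*4 = 8
y3 = s (x1 - x3) - y1 mod 13 = 9 * (4 - 8) - 1 = 2

2P = (8, 2)


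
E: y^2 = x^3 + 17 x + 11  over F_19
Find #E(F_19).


For each x in F_19, count y with y^2 = x^3 + 17 x + 11 mod 19:
  x = 0: RHS = 11, y in [7, 12]  -> 2 point(s)
  x = 6: RHS = 6, y in [5, 14]  -> 2 point(s)
  x = 7: RHS = 17, y in [6, 13]  -> 2 point(s)
  x = 9: RHS = 0, y in [0]  -> 1 point(s)
  x = 11: RHS = 9, y in [3, 16]  -> 2 point(s)
  x = 12: RHS = 5, y in [9, 10]  -> 2 point(s)
  x = 13: RHS = 16, y in [4, 15]  -> 2 point(s)
  x = 16: RHS = 9, y in [3, 16]  -> 2 point(s)
  x = 17: RHS = 7, y in [8, 11]  -> 2 point(s)
Affine points: 17. Add the point at infinity: total = 18.

#E(F_19) = 18


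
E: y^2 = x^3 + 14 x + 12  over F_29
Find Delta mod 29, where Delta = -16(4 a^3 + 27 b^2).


4 a^3 + 27 b^2 = 4*14^3 + 27*12^2 = 10976 + 3888 = 14864
Delta = -16 * (14864) = -237824
Delta mod 29 = 5

Delta = 5 (mod 29)


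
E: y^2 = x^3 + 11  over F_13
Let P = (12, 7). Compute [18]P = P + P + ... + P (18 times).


k = 18 = 10010_2 (binary, LSB first: 01001)
Double-and-add from P = (12, 7):
  bit 0 = 0: acc unchanged = O
  bit 1 = 1: acc = O + (11, 9) = (11, 9)
  bit 2 = 0: acc unchanged = (11, 9)
  bit 3 = 0: acc unchanged = (11, 9)
  bit 4 = 1: acc = (11, 9) + (7, 4) = (12, 6)

18P = (12, 6)


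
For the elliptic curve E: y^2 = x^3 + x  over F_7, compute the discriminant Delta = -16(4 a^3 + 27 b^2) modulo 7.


4 a^3 + 27 b^2 = 4*1^3 + 27*0^2 = 4 + 0 = 4
Delta = -16 * (4) = -64
Delta mod 7 = 6

Delta = 6 (mod 7)


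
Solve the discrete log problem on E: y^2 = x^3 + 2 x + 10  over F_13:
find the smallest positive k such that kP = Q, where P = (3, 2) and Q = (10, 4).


Enumerate multiples of P until we hit Q = (10, 4):
  1P = (3, 2)
  2P = (10, 9)
  3P = (1, 0)
  4P = (10, 4)
Match found at i = 4.

k = 4


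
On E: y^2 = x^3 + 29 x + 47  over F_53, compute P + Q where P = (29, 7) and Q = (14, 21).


P != Q, so use the chord formula.
s = (y2 - y1) / (x2 - x1) = (14) / (38) mod 53 = 45
x3 = s^2 - x1 - x2 mod 53 = 45^2 - 29 - 14 = 21
y3 = s (x1 - x3) - y1 mod 53 = 45 * (29 - 21) - 7 = 35

P + Q = (21, 35)


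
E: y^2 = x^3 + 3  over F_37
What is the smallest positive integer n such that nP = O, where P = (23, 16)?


Compute successive multiples of P until we hit O:
  1P = (23, 16)
  2P = (2, 23)
  3P = (8, 16)
  4P = (6, 21)
  5P = (15, 23)
  6P = (20, 23)
  7P = (20, 14)
  8P = (15, 14)
  ... (continuing to 13P)
  13P = O

ord(P) = 13


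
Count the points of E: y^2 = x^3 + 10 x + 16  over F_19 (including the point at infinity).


For each x in F_19, count y with y^2 = x^3 + 10 x + 16 mod 19:
  x = 0: RHS = 16, y in [4, 15]  -> 2 point(s)
  x = 2: RHS = 6, y in [5, 14]  -> 2 point(s)
  x = 3: RHS = 16, y in [4, 15]  -> 2 point(s)
  x = 4: RHS = 6, y in [5, 14]  -> 2 point(s)
  x = 5: RHS = 1, y in [1, 18]  -> 2 point(s)
  x = 6: RHS = 7, y in [8, 11]  -> 2 point(s)
  x = 7: RHS = 11, y in [7, 12]  -> 2 point(s)
  x = 8: RHS = 0, y in [0]  -> 1 point(s)
  x = 13: RHS = 6, y in [5, 14]  -> 2 point(s)
  x = 15: RHS = 7, y in [8, 11]  -> 2 point(s)
  x = 16: RHS = 16, y in [4, 15]  -> 2 point(s)
  x = 17: RHS = 7, y in [8, 11]  -> 2 point(s)
  x = 18: RHS = 5, y in [9, 10]  -> 2 point(s)
Affine points: 25. Add the point at infinity: total = 26.

#E(F_19) = 26


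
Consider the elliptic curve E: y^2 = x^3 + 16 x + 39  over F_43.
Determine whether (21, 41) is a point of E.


Check whether y^2 = x^3 + 16 x + 39 (mod 43) for (x, y) = (21, 41).
LHS: y^2 = 41^2 mod 43 = 4
RHS: x^3 + 16 x + 39 = 21^3 + 16*21 + 39 mod 43 = 4
LHS = RHS

Yes, on the curve


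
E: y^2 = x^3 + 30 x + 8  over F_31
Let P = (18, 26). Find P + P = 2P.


Doubling: s = (3 x1^2 + a) / (2 y1)
s = (3*18^2 + 30) / (2*26) mod 31 = 30
x3 = s^2 - 2 x1 mod 31 = 30^2 - 2*18 = 27
y3 = s (x1 - x3) - y1 mod 31 = 30 * (18 - 27) - 26 = 14

2P = (27, 14)


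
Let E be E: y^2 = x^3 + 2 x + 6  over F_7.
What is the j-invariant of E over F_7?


Delta = -16(4 a^3 + 27 b^2) mod 7 = 1
-1728 * (4 a)^3 = -1728 * (4*2)^3 mod 7 = 1
j = 1 * 1^(-1) mod 7 = 1

j = 1 (mod 7)


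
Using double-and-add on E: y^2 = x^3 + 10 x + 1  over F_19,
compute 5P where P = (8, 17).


k = 5 = 101_2 (binary, LSB first: 101)
Double-and-add from P = (8, 17):
  bit 0 = 1: acc = O + (8, 17) = (8, 17)
  bit 1 = 0: acc unchanged = (8, 17)
  bit 2 = 1: acc = (8, 17) + (0, 18) = (3, 18)

5P = (3, 18)


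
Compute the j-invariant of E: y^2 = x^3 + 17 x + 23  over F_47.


Delta = -16(4 a^3 + 27 b^2) mod 47 = 31
-1728 * (4 a)^3 = -1728 * (4*17)^3 mod 47 = 22
j = 22 * 31^(-1) mod 47 = 28

j = 28 (mod 47)


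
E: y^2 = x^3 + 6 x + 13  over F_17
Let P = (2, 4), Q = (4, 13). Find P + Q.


P != Q, so use the chord formula.
s = (y2 - y1) / (x2 - x1) = (9) / (2) mod 17 = 13
x3 = s^2 - x1 - x2 mod 17 = 13^2 - 2 - 4 = 10
y3 = s (x1 - x3) - y1 mod 17 = 13 * (2 - 10) - 4 = 11

P + Q = (10, 11)


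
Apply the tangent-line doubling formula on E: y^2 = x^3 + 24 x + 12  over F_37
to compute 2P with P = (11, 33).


Doubling: s = (3 x1^2 + a) / (2 y1)
s = (3*11^2 + 24) / (2*33) mod 37 = 21
x3 = s^2 - 2 x1 mod 37 = 21^2 - 2*11 = 12
y3 = s (x1 - x3) - y1 mod 37 = 21 * (11 - 12) - 33 = 20

2P = (12, 20)


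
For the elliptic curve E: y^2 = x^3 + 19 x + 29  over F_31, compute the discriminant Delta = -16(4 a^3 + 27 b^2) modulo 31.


4 a^3 + 27 b^2 = 4*19^3 + 27*29^2 = 27436 + 22707 = 50143
Delta = -16 * (50143) = -802288
Delta mod 31 = 23

Delta = 23 (mod 31)


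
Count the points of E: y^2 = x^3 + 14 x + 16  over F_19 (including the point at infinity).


For each x in F_19, count y with y^2 = x^3 + 14 x + 16 mod 19:
  x = 0: RHS = 16, y in [4, 15]  -> 2 point(s)
  x = 3: RHS = 9, y in [3, 16]  -> 2 point(s)
  x = 7: RHS = 1, y in [1, 18]  -> 2 point(s)
  x = 9: RHS = 16, y in [4, 15]  -> 2 point(s)
  x = 10: RHS = 16, y in [4, 15]  -> 2 point(s)
  x = 11: RHS = 0, y in [0]  -> 1 point(s)
  x = 13: RHS = 1, y in [1, 18]  -> 2 point(s)
  x = 14: RHS = 11, y in [7, 12]  -> 2 point(s)
  x = 16: RHS = 4, y in [2, 17]  -> 2 point(s)
  x = 18: RHS = 1, y in [1, 18]  -> 2 point(s)
Affine points: 19. Add the point at infinity: total = 20.

#E(F_19) = 20


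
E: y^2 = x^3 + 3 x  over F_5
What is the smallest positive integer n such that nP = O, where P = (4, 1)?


Compute successive multiples of P until we hit O:
  1P = (4, 1)
  2P = (1, 3)
  3P = (1, 2)
  4P = (4, 4)
  5P = O

ord(P) = 5


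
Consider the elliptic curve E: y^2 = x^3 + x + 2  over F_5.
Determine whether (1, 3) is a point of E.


Check whether y^2 = x^3 + 1 x + 2 (mod 5) for (x, y) = (1, 3).
LHS: y^2 = 3^2 mod 5 = 4
RHS: x^3 + 1 x + 2 = 1^3 + 1*1 + 2 mod 5 = 4
LHS = RHS

Yes, on the curve


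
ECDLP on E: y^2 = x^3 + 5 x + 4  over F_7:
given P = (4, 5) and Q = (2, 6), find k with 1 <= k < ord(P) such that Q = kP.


Enumerate multiples of P until we hit Q = (2, 6):
  1P = (4, 5)
  2P = (0, 5)
  3P = (3, 2)
  4P = (2, 1)
  5P = (5, 0)
  6P = (2, 6)
Match found at i = 6.

k = 6


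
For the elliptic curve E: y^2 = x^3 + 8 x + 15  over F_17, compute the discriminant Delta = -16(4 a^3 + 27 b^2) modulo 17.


4 a^3 + 27 b^2 = 4*8^3 + 27*15^2 = 2048 + 6075 = 8123
Delta = -16 * (8123) = -129968
Delta mod 17 = 14

Delta = 14 (mod 17)


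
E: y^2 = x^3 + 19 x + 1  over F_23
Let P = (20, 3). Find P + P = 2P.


Doubling: s = (3 x1^2 + a) / (2 y1)
s = (3*20^2 + 19) / (2*3) mod 23 = 0
x3 = s^2 - 2 x1 mod 23 = 0^2 - 2*20 = 6
y3 = s (x1 - x3) - y1 mod 23 = 0 * (20 - 6) - 3 = 20

2P = (6, 20)


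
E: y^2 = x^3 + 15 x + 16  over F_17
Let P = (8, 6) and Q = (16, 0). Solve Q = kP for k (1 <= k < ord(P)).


Enumerate multiples of P until we hit Q = (16, 0):
  1P = (8, 6)
  2P = (0, 13)
  3P = (1, 7)
  4P = (16, 0)
Match found at i = 4.

k = 4


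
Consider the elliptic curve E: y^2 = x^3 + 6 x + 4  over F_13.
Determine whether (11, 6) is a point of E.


Check whether y^2 = x^3 + 6 x + 4 (mod 13) for (x, y) = (11, 6).
LHS: y^2 = 6^2 mod 13 = 10
RHS: x^3 + 6 x + 4 = 11^3 + 6*11 + 4 mod 13 = 10
LHS = RHS

Yes, on the curve


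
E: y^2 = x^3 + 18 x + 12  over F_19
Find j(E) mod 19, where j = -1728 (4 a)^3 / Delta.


Delta = -16(4 a^3 + 27 b^2) mod 19 = 5
-1728 * (4 a)^3 = -1728 * (4*18)^3 mod 19 = 12
j = 12 * 5^(-1) mod 19 = 10

j = 10 (mod 19)


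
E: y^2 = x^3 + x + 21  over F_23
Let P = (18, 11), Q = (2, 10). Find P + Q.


P != Q, so use the chord formula.
s = (y2 - y1) / (x2 - x1) = (22) / (7) mod 23 = 13
x3 = s^2 - x1 - x2 mod 23 = 13^2 - 18 - 2 = 11
y3 = s (x1 - x3) - y1 mod 23 = 13 * (18 - 11) - 11 = 11

P + Q = (11, 11)


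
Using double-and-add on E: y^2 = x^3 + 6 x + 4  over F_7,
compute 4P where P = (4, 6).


k = 4 = 100_2 (binary, LSB first: 001)
Double-and-add from P = (4, 6):
  bit 0 = 0: acc unchanged = O
  bit 1 = 0: acc unchanged = O
  bit 2 = 1: acc = O + (4, 1) = (4, 1)

4P = (4, 1)


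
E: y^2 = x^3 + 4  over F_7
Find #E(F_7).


For each x in F_7, count y with y^2 = x^3 + 0 x + 4 mod 7:
  x = 0: RHS = 4, y in [2, 5]  -> 2 point(s)
Affine points: 2. Add the point at infinity: total = 3.

#E(F_7) = 3


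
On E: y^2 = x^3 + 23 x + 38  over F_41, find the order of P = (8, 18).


Compute successive multiples of P until we hit O:
  1P = (8, 18)
  2P = (29, 24)
  3P = (25, 24)
  4P = (26, 7)
  5P = (28, 17)
  6P = (9, 21)
  7P = (33, 30)
  8P = (39, 36)
  ... (continuing to 45P)
  45P = O

ord(P) = 45


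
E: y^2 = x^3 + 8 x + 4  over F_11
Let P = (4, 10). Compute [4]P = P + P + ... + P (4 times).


k = 4 = 100_2 (binary, LSB first: 001)
Double-and-add from P = (4, 10):
  bit 0 = 0: acc unchanged = O
  bit 1 = 0: acc unchanged = O
  bit 2 = 1: acc = O + (4, 1) = (4, 1)

4P = (4, 1)


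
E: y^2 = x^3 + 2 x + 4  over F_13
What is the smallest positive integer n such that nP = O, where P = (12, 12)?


Compute successive multiples of P until we hit O:
  1P = (12, 12)
  2P = (5, 3)
  3P = (8, 8)
  4P = (7, 6)
  5P = (10, 6)
  6P = (0, 11)
  7P = (2, 4)
  8P = (9, 6)
  ... (continuing to 17P)
  17P = O

ord(P) = 17


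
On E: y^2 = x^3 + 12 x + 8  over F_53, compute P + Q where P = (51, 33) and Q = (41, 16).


P != Q, so use the chord formula.
s = (y2 - y1) / (x2 - x1) = (36) / (43) mod 53 = 7
x3 = s^2 - x1 - x2 mod 53 = 7^2 - 51 - 41 = 10
y3 = s (x1 - x3) - y1 mod 53 = 7 * (51 - 10) - 33 = 42

P + Q = (10, 42)


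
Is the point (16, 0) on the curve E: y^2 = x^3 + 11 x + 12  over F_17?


Check whether y^2 = x^3 + 11 x + 12 (mod 17) for (x, y) = (16, 0).
LHS: y^2 = 0^2 mod 17 = 0
RHS: x^3 + 11 x + 12 = 16^3 + 11*16 + 12 mod 17 = 0
LHS = RHS

Yes, on the curve


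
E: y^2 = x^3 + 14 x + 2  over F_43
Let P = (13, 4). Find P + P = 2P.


Doubling: s = (3 x1^2 + a) / (2 y1)
s = (3*13^2 + 14) / (2*4) mod 43 = 6
x3 = s^2 - 2 x1 mod 43 = 6^2 - 2*13 = 10
y3 = s (x1 - x3) - y1 mod 43 = 6 * (13 - 10) - 4 = 14

2P = (10, 14)
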